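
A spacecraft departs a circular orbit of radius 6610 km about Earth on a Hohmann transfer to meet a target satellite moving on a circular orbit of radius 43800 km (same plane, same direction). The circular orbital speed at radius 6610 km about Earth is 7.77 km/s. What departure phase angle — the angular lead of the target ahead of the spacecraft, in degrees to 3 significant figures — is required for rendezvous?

φ = 101°

From the circular-orbit relation v² = μ/r at r = 6610 km: μ = v²r = (7.77)² × 6610 = 3.99065×10^5 km³/s².
Semi-major axis of the transfer orbit: a_t = (6610 + 43800)/2 = 25205 km.
The half-period of the transfer ellipse is t = π√(a_t³/μ) = 19900 s.
The target's mean motion on its circular orbit is ω₂ = √(μ/r₂³) = 6.8914×10^-5 rad/s.
Angle swept by the target during transfer: ω₂·t = 1.3714 rad = 78.58°.
The spacecraft traverses 180° on the transfer ellipse, so the target must lead by 180° − 78.58° = 101°.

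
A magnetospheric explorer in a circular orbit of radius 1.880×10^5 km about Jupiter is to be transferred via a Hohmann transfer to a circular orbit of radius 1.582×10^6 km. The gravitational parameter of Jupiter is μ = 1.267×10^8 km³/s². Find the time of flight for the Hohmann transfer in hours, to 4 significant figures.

t = 64.55 hours

The Hohmann ellipse has a_t = (r₁ + r₂)/2 = 8.850×10^5 km.
Transfer time t = π√(a_t³/μ) = π√((8.850×10^5)³ / 1.267×10^8) = 2.3237×10^5 s.
Converting: 2.3237×10^5 s ÷ 3600 s/hour = 64.55 hours.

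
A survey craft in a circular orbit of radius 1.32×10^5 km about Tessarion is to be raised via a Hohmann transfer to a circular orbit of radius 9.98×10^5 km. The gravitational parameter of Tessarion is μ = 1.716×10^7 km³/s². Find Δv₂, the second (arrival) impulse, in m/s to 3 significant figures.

Δv₂ = 2140 m/s

Semi-major axis of the transfer orbit: a_t = (1.320×10^5 + 9.980×10^5)/2 = 5.650×10^5 km.
Circular speed at r = 9.980×10^5 km: v_c = √(μ/r) = 4.1466 km/s.
Vis-viva on the transfer ellipse at r = 9.980×10^5 km gives v_t = √[μ(2/r − 1/a_t)] = 2.0043 km/s.
Δv₂ = |v_t − v_c| = |2.0043 − 4.1466| = 2.142 km/s.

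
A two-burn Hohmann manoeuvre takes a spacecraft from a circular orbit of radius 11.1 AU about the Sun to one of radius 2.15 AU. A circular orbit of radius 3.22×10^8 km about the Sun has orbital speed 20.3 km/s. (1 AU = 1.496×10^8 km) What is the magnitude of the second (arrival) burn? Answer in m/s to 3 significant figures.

From the circular-orbit relation v² = μ/r at r = 3.22×10^8 km: μ = v²r = (20.3)² × 3.22×10^8 = 1.32693×10^11 km³/s².
In km: r₁ = 11.1 × 1.496×10^8 = 1.66056×10^9 km; r₂ = 2.15 × 1.496×10^8 = 3.2164×10^8 km.
Semi-major axis of the transfer orbit: a_t = (1.66056×10^9 + 3.2164×10^8)/2 = 9.911×10^8 km.
Circular speed at r = 3.2164×10^8 km: v_c = √(μ/r) = 20.31 km/s.
Transfer-orbit speed at the same r (vis-viva, a = a_t): v_t = √[μ(2/r − 1/a_t)] = 26.29 km/s.
Δv₂ = |v_t − v_c| = |26.29 − 20.31| = 5.980 km/s.

Δv₂ = 5980 m/s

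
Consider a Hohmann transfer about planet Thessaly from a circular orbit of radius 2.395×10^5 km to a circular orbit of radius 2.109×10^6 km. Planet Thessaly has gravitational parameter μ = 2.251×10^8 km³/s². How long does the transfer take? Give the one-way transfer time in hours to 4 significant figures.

Semi-major axis of the transfer orbit: a_t = (2.395×10^5 + 2.109×10^6)/2 = 1.17425×10^6 km.
Half the transfer-orbit period gives t = π√(a_t³/μ) = 2.6644×10^5 s.
Converting: 2.6644×10^5 s ÷ 3600 s/hour = 74.01 hours.

t = 74.01 hours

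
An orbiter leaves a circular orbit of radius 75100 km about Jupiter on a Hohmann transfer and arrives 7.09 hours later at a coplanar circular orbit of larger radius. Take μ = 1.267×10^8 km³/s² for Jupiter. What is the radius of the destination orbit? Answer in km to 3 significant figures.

Transfer time t = 7.09 hours = 25524 s, and t = π√(a_t³/μ).
So a_t = (μ t²/π²)^(1/3) = (1.267×10^8 × (25524)² / π²)^(1/3) = 2.0298×10^5 km.
Since a_t = (r₁ + r₂)/2, r₂ = 2a_t − r₁ = 2×2.0298×10^5 − 75100 = 3.3086×10^5 km.

r₂ = 3.31×10^5 km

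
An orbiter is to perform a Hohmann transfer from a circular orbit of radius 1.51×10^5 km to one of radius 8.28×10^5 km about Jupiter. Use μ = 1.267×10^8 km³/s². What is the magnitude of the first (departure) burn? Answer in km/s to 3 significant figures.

Δv₁ = 8.71 km/s

Transfer-ellipse semi-major axis a_t = (r₁ + r₂)/2 = (1.510×10^5 + 8.280×10^5)/2 = 4.895×10^5 km.
On the circular orbit at r = 1.510×10^5 km, v_c = √(μ/r) = 28.967 km/s.
Vis-viva on the transfer ellipse at r = 1.510×10^5 km gives v_t = √[μ(2/r − 1/a_t)] = 37.674 km/s.
Δv₁ = |v_t − v_c| = |37.674 − 28.967| = 8.707 km/s.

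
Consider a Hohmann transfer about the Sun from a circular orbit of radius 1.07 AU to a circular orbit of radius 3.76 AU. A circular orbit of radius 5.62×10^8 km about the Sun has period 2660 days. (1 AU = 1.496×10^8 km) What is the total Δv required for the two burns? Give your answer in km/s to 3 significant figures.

Δv = 12.3 km/s

From Kepler's third law T² = 4π²r³/μ at r = 5.62×10^8 km, T = 2660 days = 2660 × 86400 s = 2.29824×10^8 s: μ = 4π²r³/T² = 1.32672×10^11 km³/s².
In km: r₁ = 1.07 × 1.496×10^8 = 1.60072×10^8 km; r₂ = 3.76 × 1.496×10^8 = 5.62496×10^8 km.
Transfer-ellipse semi-major axis a_t = (r₁ + r₂)/2 = (1.60072×10^8 + 5.62496×10^8)/2 = 3.61284×10^8 km.
At r₁ the circular-orbit speed is v₁ = √(μ/r₁) = 28.7893 km/s.
Transfer-orbit speed at r₁ (v² = μ(2/r − 1/a)): v_p = √[μ(2/r₁ − 1/a_t)] = 35.9225 km/s.
First burn Δv₁ = |v_p − v₁| = 7.133 km/s.
Circular speed at r₂: v₂ = √(μ/r₂) = 15.358 km/s.
Transfer-orbit speed at r₂: v_a = √[μ(2/r₂ − 1/a_t)] = 10.223 km/s.
Second burn Δv₂ = |v₂ − v_a| = 5.135 km/s.
Total Δv = Δv₁ + Δv₂ = 12.27 km/s.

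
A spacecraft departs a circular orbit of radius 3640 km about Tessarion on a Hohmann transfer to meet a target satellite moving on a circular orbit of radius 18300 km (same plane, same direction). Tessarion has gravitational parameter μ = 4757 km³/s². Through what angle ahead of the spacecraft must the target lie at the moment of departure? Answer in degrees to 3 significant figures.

The Hohmann ellipse has a_t = (r₁ + r₂)/2 = 10970 km.
Transfer time t = π√(a_t³/μ) = 52340 s.
Target angular speed ω₂ = √(μ/r₂³) = 2.786×10^-5 rad/s.
Angle swept by the target during transfer: ω₂·t = 1.458 rad = 83.54°.
The spacecraft traverses 180° on the transfer ellipse, so the target must lead by 180° − 83.54° = 96.5°.

φ = 96.5°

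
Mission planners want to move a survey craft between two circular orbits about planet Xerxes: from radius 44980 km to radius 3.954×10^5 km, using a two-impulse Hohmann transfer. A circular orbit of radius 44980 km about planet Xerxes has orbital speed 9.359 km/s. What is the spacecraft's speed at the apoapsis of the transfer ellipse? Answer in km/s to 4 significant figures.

From the circular-orbit relation v² = μ/r at r = 44980 km: μ = v²r = (9.359)² × 44980 = 3.93984×10^6 km³/s².
The Hohmann ellipse has a_t = (r₁ + r₂)/2 = 2.2019×10^5 km.
The apoapsis of the transfer ellipse is at r = 3.954×10^5 km.
Vis-viva: v = √[μ(2/r − 1/a_t)] = √[3.93984×10^6 × (2/3.954×10^5 − 1/2.2019×10^5)] = 1.427 km/s.

v = 1.427 km/s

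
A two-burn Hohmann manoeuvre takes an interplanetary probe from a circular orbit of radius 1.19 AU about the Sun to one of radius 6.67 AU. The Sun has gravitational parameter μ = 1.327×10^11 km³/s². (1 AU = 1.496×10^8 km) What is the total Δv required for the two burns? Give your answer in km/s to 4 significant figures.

In km: r₁ = 1.19 × 1.496×10^8 = 1.78024×10^8 km; r₂ = 6.67 × 1.496×10^8 = 9.97832×10^8 km.
The Hohmann ellipse has a_t = (r₁ + r₂)/2 = 5.87928×10^8 km.
Circular speed at r₁: v₁ = √(μ/r₁) = √(1.327×10^11/1.78024×10^8) = 27.302 km/s.
On the transfer ellipse at r₁, v² = μ(2/r − 1/a) gives v_p = √[μ(2/r₁ − 1/a_t)] = 35.568 km/s.
First burn Δv₁ = |v_p − v₁| = 8.266 km/s.
At r₂, v₂ = √(μ/r₂) = 11.532 km/s.
Transfer-orbit speed at r₂: v_a = √[μ(2/r₂ − 1/a_t)] = 6.3458 km/s.
Second burn Δv₂ = |v₂ − v_a| = 5.186 km/s.
Total Δv = Δv₁ + Δv₂ = 13.45 km/s.

Δv = 13.45 km/s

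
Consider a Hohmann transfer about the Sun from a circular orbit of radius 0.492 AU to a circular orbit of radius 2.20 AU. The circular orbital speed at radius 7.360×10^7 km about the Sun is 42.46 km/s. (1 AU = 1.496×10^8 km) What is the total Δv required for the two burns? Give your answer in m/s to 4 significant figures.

Δv = 19760 m/s

From the circular-orbit relation v² = μ/r at r = 7.360×10^7 km: μ = v²r = (42.46)² × 7.360×10^7 = 1.32690×10^11 km³/s².
In km: r₁ = 0.492 × 1.496×10^8 = 7.36032×10^7 km; r₂ = 2.20 × 1.496×10^8 = 3.2912×10^8 km.
Semi-major axis of the transfer orbit: a_t = (7.36032×10^7 + 3.2912×10^8)/2 = 2.013616×10^8 km.
Circular speed at r₁: v₁ = √(μ/r₁) = √(1.32690×10^11/7.36032×10^7) = 42.46 km/s.
On the transfer ellipse at r₁, v² = μ(2/r − 1/a) gives v_p = √[μ(2/r₁ − 1/a_t)] = 54.28 km/s.
First burn Δv₁ = |v_p − v₁| = 11.82 km/s.
At r₂, v₂ = √(μ/r₂) = 20.079 km/s.
Transfer-orbit speed at r₂: v_a = √[μ(2/r₂ − 1/a_t)] = 12.140 km/s.
Second burn Δv₂ = |v₂ − v_a| = 7.939 km/s.
Total Δv = Δv₁ + Δv₂ = 19.76 km/s.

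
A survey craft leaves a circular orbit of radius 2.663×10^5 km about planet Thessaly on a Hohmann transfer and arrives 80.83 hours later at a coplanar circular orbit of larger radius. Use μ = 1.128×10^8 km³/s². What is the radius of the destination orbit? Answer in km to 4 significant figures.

Transfer time t = 80.83 hours = 2.90988×10^5 s, and t = π√(a_t³/μ).
So a_t = (μ t²/π²)^(1/3) = (1.128×10^8 × (2.90988×10^5)² / π²)^(1/3) = 9.8913×10^5 km.
Since a_t = (r₁ + r₂)/2, r₂ = 2a_t − r₁ = 2×9.8913×10^5 − 2.663×10^5 = 1.71196×10^6 km.

r₂ = 1.712×10^6 km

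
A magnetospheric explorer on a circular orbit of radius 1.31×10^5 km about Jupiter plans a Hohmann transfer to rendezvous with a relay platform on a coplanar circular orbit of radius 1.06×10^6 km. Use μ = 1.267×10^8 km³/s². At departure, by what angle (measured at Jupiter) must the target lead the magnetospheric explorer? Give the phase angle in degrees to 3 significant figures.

The Hohmann ellipse has a_t = (r₁ + r₂)/2 = 5.955×10^5 km.
Transfer time t = π√(a_t³/μ) = 1.282579×10^5 s.
The target's mean motion on its circular orbit is ω₂ = √(μ/r₂³) = 1.031406×10^-5 rad/s.
Angle swept by the target during transfer: ω₂·t = 1.32286 rad = 75.79°.
Arrival is 180° from departure on the ellipse, so φ = 180° − 75.79° = 104°.

φ = 104°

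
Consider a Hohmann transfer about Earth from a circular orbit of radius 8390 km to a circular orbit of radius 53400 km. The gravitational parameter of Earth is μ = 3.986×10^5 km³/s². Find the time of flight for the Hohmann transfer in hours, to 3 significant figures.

Semi-major axis of the transfer orbit: a_t = (8390 + 53400)/2 = 30895 km.
By Kepler's third law the transfer-orbit period is T = 2π√(a_t³/μ), so t = T/2 = 27020 s.
Converting: 27020 s ÷ 3600 s/hour = 7.51 hours.

t = 7.51 hours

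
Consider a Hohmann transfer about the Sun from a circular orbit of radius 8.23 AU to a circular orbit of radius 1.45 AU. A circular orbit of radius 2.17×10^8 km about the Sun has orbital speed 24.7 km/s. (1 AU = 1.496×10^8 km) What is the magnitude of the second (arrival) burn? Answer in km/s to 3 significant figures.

From the circular-orbit relation v² = μ/r at r = 2.17×10^8 km: μ = v²r = (24.7)² × 2.17×10^8 = 1.32390×10^11 km³/s².
In km: r₁ = 8.23 × 1.496×10^8 = 1.231208×10^9 km; r₂ = 1.45 × 1.496×10^8 = 2.1692×10^8 km.
Transfer-ellipse semi-major axis a_t = (r₁ + r₂)/2 = (1.231208×10^9 + 2.1692×10^8)/2 = 7.24064×10^8 km.
On the circular orbit at r = 2.1692×10^8 km, v_c = √(μ/r) = 24.70 km/s.
Transfer-orbit speed at the same r (vis-viva, a = a_t): v_t = √[μ(2/r − 1/a_t)] = 32.21 km/s.
Δv₂ = |v_t − v_c| = |32.21 − 24.70| = 7.510 km/s.

Δv₂ = 7.51 km/s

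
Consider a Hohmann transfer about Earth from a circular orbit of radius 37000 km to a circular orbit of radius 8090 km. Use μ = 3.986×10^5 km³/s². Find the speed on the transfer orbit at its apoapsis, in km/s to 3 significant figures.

v = 1.97 km/s

The Hohmann ellipse has a_t = (r₁ + r₂)/2 = 22545 km.
At apoapsis, r = 37000 km.
Vis-viva: v = √[μ(2/r − 1/a_t)] = √[3.986×10^5 × (2/37000 − 1/22545)] = 1.966 km/s.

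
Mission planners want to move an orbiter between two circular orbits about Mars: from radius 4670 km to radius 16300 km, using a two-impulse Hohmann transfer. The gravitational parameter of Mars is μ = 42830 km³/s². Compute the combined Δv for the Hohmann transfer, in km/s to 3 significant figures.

Transfer-ellipse semi-major axis a_t = (r₁ + r₂)/2 = (4670 + 16300)/2 = 10485 km.
Circular speed at r₁: v₁ = √(μ/r₁) = √(42830/4670) = 3.0284 km/s.
Transfer-orbit speed at r₁ (vis-viva): v_p = √[μ(2/r₁ − 1/a_t)] = 3.7759 km/s.
First burn Δv₁ = |v_p − v₁| = 0.7475 km/s.
At r₂, v₂ = √(μ/r₂) = 1.6210 km/s.
Transfer-orbit speed at r₂: v_a = √[μ(2/r₂ − 1/a_t)] = 1.0818 km/s.
Second burn Δv₂ = |v₂ − v_a| = 0.5392 km/s.
Δv = Δv₁ + Δv₂ = 0.7475 + 0.5392 = 1.287 km/s.

Δv = 1.29 km/s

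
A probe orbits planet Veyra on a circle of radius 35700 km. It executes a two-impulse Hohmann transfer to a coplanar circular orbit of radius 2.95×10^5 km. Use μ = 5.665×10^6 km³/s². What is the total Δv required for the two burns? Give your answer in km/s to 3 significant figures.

Semi-major axis of the transfer orbit: a_t = (35700 + 2.950×10^5)/2 = 1.6535×10^5 km.
At r₁ the circular-orbit speed is v₁ = √(μ/r₁) = 12.597 km/s.
On the transfer ellipse at r₁, vis-viva gives v_p = √[μ(2/r₁ − 1/a_t)] = 16.826 km/s.
First burn Δv₁ = |v_p − v₁| = 4.229 km/s.
Circular speed at r₂: v₂ = √(μ/r₂) = 4.382 km/s.
Transfer-orbit speed at r₂: v_a = √[μ(2/r₂ − 1/a_t)] = 2.036 km/s.
Second burn Δv₂ = |v₂ − v_a| = 2.346 km/s.
Total Δv = Δv₁ + Δv₂ = 6.575 km/s.

Δv = 6.57 km/s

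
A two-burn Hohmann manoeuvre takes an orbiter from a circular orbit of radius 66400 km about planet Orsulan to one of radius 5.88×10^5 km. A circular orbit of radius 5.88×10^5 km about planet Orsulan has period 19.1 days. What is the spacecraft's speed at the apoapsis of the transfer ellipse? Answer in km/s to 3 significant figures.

v = 1.01 km/s

From Kepler's third law T² = 4π²r³/μ at r = 5.88×10^5 km, T = 19.1 days = 19.1 × 86400 s = 1.65024×10^6 s: μ = 4π²r³/T² = 2.94712×10^6 km³/s².
Transfer-ellipse semi-major axis a_t = (r₁ + r₂)/2 = (66400 + 5.880×10^5)/2 = 3.272×10^5 km.
The apoapsis of the transfer ellipse is at r = 5.880×10^5 km.
Vis-viva: v = √[μ(2/r − 1/a_t)] = √[2.94712×10^6 × (2/5.880×10^5 − 1/3.272×10^5)] = 1.009 km/s.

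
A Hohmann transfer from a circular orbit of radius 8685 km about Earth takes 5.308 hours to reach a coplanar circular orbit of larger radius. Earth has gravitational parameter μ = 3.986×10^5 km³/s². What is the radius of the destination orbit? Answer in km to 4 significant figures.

r₂ = 40360 km

Transfer time t = 5.308 hours = 19108.8 s, and t = π√(a_t³/μ).
So a_t = (μ t²/π²)^(1/3) = (3.986×10^5 × (19108.8)² / π²)^(1/3) = 24523 km.
Since a_t = (r₁ + r₂)/2, r₂ = 2a_t − r₁ = 2×24523 − 8685 = 40361 km.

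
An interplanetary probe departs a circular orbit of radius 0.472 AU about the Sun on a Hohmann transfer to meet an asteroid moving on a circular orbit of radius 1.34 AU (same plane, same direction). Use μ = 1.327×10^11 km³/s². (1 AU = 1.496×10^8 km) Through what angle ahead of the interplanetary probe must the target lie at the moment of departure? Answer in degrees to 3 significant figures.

In km: r₁ = 0.472 × 1.496×10^8 = 7.06112×10^7 km; r₂ = 1.34 × 1.496×10^8 = 2.00464×10^8 km.
Semi-major axis of the transfer orbit: a_t = (7.06112×10^7 + 2.00464×10^8)/2 = 1.355376×10^8 km.
Transfer time t = π√(a_t³/μ) = 1.3608×10^7 s.
Target angular speed ω₂ = √(μ/r₂³) = 1.2835×10^-7 rad/s.
Angle swept by the target during transfer: ω₂·t = 1.747 rad = 100.1°.
Arrival is 180° from departure on the ellipse, so φ = 180° − 100.1° = 79.9°.

φ = 79.9°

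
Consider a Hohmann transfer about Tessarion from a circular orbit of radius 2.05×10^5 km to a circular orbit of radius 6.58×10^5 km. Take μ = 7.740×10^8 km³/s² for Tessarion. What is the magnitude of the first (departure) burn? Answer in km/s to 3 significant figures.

Δv₁ = 14.4 km/s

Transfer-ellipse semi-major axis a_t = (r₁ + r₂)/2 = (2.050×10^5 + 6.580×10^5)/2 = 4.315×10^5 km.
On the circular orbit at r = 2.050×10^5 km, v_c = √(μ/r) = 61.45 km/s.
Transfer-orbit speed at the same r (vis-viva, a = a_t): v_t = √[μ(2/r − 1/a_t)] = 75.88 km/s.
Δv₁ = |v_t − v_c| = |75.88 − 61.45| = 14.43 km/s.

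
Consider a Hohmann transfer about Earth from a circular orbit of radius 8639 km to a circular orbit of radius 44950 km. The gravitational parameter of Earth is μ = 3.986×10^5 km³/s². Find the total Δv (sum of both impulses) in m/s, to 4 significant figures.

Δv = 3292 m/s

The Hohmann ellipse has a_t = (r₁ + r₂)/2 = 26794.5 km.
Circular speed at r₁: v₁ = √(μ/r₁) = √(3.986×10^5/8639) = 6.793 km/s.
On the transfer ellipse at r₁, v² = μ(2/r − 1/a) gives v_p = √[μ(2/r₁ − 1/a_t)] = 8.798 km/s.
First burn Δv₁ = |v_p − v₁| = 2.005 km/s.
At r₂, v₂ = √(μ/r₂) = 2.978 km/s.
Transfer-orbit speed at r₂: v_a = √[μ(2/r₂ − 1/a_t)] = 1.691 km/s.
Second burn Δv₂ = |v₂ − v_a| = 1.287 km/s.
Total Δv = Δv₁ + Δv₂ = 3.292 km/s.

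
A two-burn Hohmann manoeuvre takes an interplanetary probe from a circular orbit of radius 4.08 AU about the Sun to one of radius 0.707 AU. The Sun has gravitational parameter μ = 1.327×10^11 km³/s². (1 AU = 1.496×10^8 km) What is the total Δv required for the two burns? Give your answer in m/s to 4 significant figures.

In km: r₁ = 4.08 × 1.496×10^8 = 6.10368×10^8 km; r₂ = 0.707 × 1.496×10^8 = 1.057672×10^8 km.
The Hohmann ellipse has a_t = (r₁ + r₂)/2 = 3.580676×10^8 km.
Circular speed at r₁: v₁ = √(μ/r₁) = √(1.327×10^11/6.10368×10^8) = 14.7448 km/s.
On the transfer ellipse at r₁, vis-viva gives v_a = √[μ(2/r₁ − 1/a_t)] = 8.01369 km/s.
First burn Δv₁ = |v_a − v₁| = 6.7311 km/s.
At r₂, v₂ = √(μ/r₂) = 35.421 km/s.
Transfer-orbit speed at r₂: v_p = √[μ(2/r₂ − 1/a_t)] = 46.246 km/s.
Second burn Δv₂ = |v₂ − v_p| = 10.825 km/s.
Total Δv = Δv₁ + Δv₂ = 17.56 km/s.

Δv = 17560 m/s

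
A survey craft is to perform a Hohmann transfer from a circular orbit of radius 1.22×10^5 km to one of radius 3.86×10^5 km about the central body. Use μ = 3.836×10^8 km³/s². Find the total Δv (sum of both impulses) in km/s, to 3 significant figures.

Δv = 22.7 km/s

The Hohmann ellipse has a_t = (r₁ + r₂)/2 = 2.540×10^5 km.
At r₁ the circular-orbit speed is v₁ = √(μ/r₁) = 56.074 km/s.
On the transfer ellipse at r₁, v² = μ(2/r − 1/a) gives v_p = √[μ(2/r₁ − 1/a_t)] = 69.125 km/s.
First burn Δv₁ = |v_p − v₁| = 13.05 km/s.
At r₂, v₂ = √(μ/r₂) = 31.524 km/s.
Transfer-orbit speed at r₂: v_a = √[μ(2/r₂ − 1/a_t)] = 21.848 km/s.
Second burn Δv₂ = |v₂ − v_a| = 9.676 km/s.
Total Δv = Δv₁ + Δv₂ = 22.73 km/s.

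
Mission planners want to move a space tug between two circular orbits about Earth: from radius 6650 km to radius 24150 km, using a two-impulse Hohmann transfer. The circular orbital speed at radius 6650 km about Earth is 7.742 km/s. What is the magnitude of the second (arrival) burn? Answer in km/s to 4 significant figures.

Δv₂ = 1.393 km/s

From the circular-orbit relation v² = μ/r at r = 6650 km: μ = v²r = (7.742)² × 6650 = 3.98591×10^5 km³/s².
The Hohmann ellipse has a_t = (r₁ + r₂)/2 = 15400 km.
Circular speed at r = 24150 km: v_c = √(μ/r) = 4.063 km/s.
Transfer-orbit speed at the same r (vis-viva, a = a_t): v_t = √[μ(2/r − 1/a_t)] = 2.670 km/s.
Δv₂ = |v_t − v_c| = |2.670 − 4.063| = 1.393 km/s.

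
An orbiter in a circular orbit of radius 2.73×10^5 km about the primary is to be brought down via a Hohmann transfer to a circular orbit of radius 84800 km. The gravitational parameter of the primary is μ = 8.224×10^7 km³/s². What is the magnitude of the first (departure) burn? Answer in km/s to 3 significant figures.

Δv₁ = 5.41 km/s

Semi-major axis of the transfer orbit: a_t = (2.730×10^5 + 84800)/2 = 1.789×10^5 km.
On the circular orbit at r = 2.730×10^5 km, v_c = √(μ/r) = 17.3564 km/s.
Vis-viva on the transfer ellipse at r = 2.730×10^5 km gives v_t = √[μ(2/r − 1/a_t)] = 11.9496 km/s.
Δv₁ = |v_t − v_c| = |11.9496 − 17.3564| = 5.407 km/s.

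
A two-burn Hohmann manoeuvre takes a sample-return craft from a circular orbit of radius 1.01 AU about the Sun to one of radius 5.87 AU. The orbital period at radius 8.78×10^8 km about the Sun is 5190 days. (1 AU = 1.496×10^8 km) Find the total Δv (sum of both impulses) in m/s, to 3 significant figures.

From Kepler's third law T² = 4π²r³/μ at r = 8.78×10^8 km, T = 5190 days = 5190 × 86400 s = 4.48416×10^8 s: μ = 4π²r³/T² = 1.32887×10^11 km³/s².
In km: r₁ = 1.01 × 1.496×10^8 = 1.51096×10^8 km; r₂ = 5.87 × 1.496×10^8 = 8.78152×10^8 km.
Semi-major axis of the transfer orbit: a_t = (1.51096×10^8 + 8.78152×10^8)/2 = 5.14624×10^8 km.
Circular speed at r₁: v₁ = √(μ/r₁) = √(1.32887×10^11/1.51096×10^8) = 29.656 km/s.
On the transfer ellipse at r₁, vis-viva equation gives v_p = √[μ(2/r₁ − 1/a_t)] = 38.739 km/s.
First burn Δv₁ = |v_p − v₁| = 9.083 km/s.
At r₂, v₂ = √(μ/r₂) = 12.3014 km/s.
Transfer-orbit speed at r₂: v_a = √[μ(2/r₂ − 1/a_t)] = 6.66557 km/s.
Second burn Δv₂ = |v₂ − v_a| = 5.636 km/s.
Δv = Δv₁ + Δv₂ = 9.083 + 5.636 = 14.72 km/s.

Δv = 14700 m/s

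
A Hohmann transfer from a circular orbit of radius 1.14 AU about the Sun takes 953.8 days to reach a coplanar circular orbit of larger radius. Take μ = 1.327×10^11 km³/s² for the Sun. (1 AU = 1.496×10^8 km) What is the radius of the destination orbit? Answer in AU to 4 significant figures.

r₂ = 4.880 AU

In km: r₁ = 1.14 × 1.496×10^8 = 1.70544×10^8 km.
Transfer time t = 953.8 days = 8.240832×10^7 s, and t = π√(a_t³/μ).
So a_t = (μ t²/π²)^(1/3) = (1.327×10^11 × (8.240832×10^7)² / π²)^(1/3) = 4.5030×10^8 km.
Since a_t = (r₁ + r₂)/2, r₂ = 2a_t − r₁ = 2×4.5030×10^8 − 1.70544×10^8 = 7.30056×10^8 km.
In AU: r₂ = 7.30056×10^8 / 1.496×10^8 = 4.880 AU.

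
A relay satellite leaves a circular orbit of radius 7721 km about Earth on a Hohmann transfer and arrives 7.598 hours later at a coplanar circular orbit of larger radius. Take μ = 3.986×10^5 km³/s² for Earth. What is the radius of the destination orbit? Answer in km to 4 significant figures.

r₂ = 54570 km

Transfer time t = 7.598 hours = 27352.8 s, and t = π√(a_t³/μ).
So a_t = (μ t²/π²)^(1/3) = (3.986×10^5 × (27352.8)² / π²)^(1/3) = 31147 km.
Since a_t = (r₁ + r₂)/2, r₂ = 2a_t − r₁ = 2×31147 − 7721 = 54573 km.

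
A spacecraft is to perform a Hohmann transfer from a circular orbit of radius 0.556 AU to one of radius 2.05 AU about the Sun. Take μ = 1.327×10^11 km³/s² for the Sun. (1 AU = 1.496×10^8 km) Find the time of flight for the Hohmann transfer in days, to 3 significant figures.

t = 272 days

In km: r₁ = 0.556 × 1.496×10^8 = 8.31776×10^7 km; r₂ = 2.05 × 1.496×10^8 = 3.0668×10^8 km.
Transfer-ellipse semi-major axis a_t = (r₁ + r₂)/2 = (8.31776×10^7 + 3.0668×10^8)/2 = 1.949288×10^8 km.
Half the transfer-orbit period gives t = π√(a_t³/μ) = 2.347×10^7 s.
Converting: 2.347×10^7 s ÷ 86400 s/day = 272 days.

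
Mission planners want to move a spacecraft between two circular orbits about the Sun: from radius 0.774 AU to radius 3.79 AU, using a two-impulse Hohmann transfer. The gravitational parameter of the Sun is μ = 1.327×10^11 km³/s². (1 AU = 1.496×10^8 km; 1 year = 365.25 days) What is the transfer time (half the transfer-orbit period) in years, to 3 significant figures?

t = 1.72 years

In km: r₁ = 0.774 × 1.496×10^8 = 1.157904×10^8 km; r₂ = 3.79 × 1.496×10^8 = 5.66984×10^8 km.
Semi-major axis of the transfer orbit: a_t = (1.157904×10^8 + 5.66984×10^8)/2 = 3.413872×10^8 km.
By Kepler's third law the transfer-orbit period is T = 2π√(a_t³/μ), so t = T/2 = 5.440×10^7 s.
Converting: 5.440×10^7 s ÷ 3.15576×10^7 s/year (365.25 × 86400) = 1.72 years.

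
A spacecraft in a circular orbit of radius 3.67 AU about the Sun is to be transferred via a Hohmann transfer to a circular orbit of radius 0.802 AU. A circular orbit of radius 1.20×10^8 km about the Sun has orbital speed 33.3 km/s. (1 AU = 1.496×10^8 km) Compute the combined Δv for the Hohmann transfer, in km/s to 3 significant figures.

From the circular-orbit relation v² = μ/r at r = 1.20×10^8 km: μ = v²r = (33.3)² × 1.20×10^8 = 1.33067×10^11 km³/s².
In km: r₁ = 3.67 × 1.496×10^8 = 5.49032×10^8 km; r₂ = 0.802 × 1.496×10^8 = 1.199792×10^8 km.
The Hohmann ellipse has a_t = (r₁ + r₂)/2 = 3.345056×10^8 km.
At r₁ the circular-orbit speed is v₁ = √(μ/r₁) = 15.568 km/s.
Transfer-orbit speed at r₁ (v² = μ(2/r − 1/a)): v_a = √[μ(2/r₁ − 1/a_t)] = 9.3237 km/s.
First burn Δv₁ = |v_a − v₁| = 6.244 km/s.
Circular speed at r₂: v₂ = √(μ/r₂) = 33.303 km/s.
Transfer-orbit speed at r₂: v_p = √[μ(2/r₂ − 1/a_t)] = 42.666 km/s.
Second burn Δv₂ = |v₂ − v_p| = 9.363 km/s.
Total Δv = Δv₁ + Δv₂ = 15.61 km/s.

Δv = 15.6 km/s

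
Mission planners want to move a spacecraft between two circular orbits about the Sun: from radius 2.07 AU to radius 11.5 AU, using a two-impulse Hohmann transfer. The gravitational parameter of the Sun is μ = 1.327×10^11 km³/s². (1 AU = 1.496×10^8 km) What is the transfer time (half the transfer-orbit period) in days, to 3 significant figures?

t = 3230 days

In km: r₁ = 2.07 × 1.496×10^8 = 3.09672×10^8 km; r₂ = 11.5 × 1.496×10^8 = 1.7204×10^9 km.
Semi-major axis of the transfer orbit: a_t = (3.09672×10^8 + 1.7204×10^9)/2 = 1.015036×10^9 km.
Half the transfer-orbit period gives t = π√(a_t³/μ) = 2.789×10^8 s.
Converting: 2.789×10^8 s ÷ 86400 s/day = 3230 days.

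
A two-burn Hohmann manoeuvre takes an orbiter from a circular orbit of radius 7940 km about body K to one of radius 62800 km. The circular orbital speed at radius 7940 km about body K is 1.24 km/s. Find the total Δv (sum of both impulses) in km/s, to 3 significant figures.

From the circular-orbit relation v² = μ/r at r = 7940 km: μ = v²r = (1.24)² × 7940 = 12208.5 km³/s².
Semi-major axis of the transfer orbit: a_t = (7940 + 62800)/2 = 35370 km.
At r₁ the circular-orbit speed is v₁ = √(μ/r₁) = 1.2400 km/s.
On the transfer ellipse at r₁, v² = μ(2/r − 1/a) gives v_p = √[μ(2/r₁ − 1/a_t)] = 1.6523 km/s.
First burn Δv₁ = |v_p − v₁| = 0.4123 km/s.
At r₂, v₂ = √(μ/r₂) = 0.4409 km/s.
Transfer-orbit speed at r₂: v_a = √[μ(2/r₂ − 1/a_t)] = 0.2089 km/s.
Second burn Δv₂ = |v₂ − v_a| = 0.2320 km/s.
Total Δv = Δv₁ + Δv₂ = 0.6443 km/s.

Δv = 0.644 km/s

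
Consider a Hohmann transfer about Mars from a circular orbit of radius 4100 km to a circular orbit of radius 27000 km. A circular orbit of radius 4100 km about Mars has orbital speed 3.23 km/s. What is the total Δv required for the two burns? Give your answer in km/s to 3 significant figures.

Δv = 1.64 km/s

From the circular-orbit relation v² = μ/r at r = 4100 km: μ = v²r = (3.23)² × 4100 = 42774.9 km³/s².
The Hohmann ellipse has a_t = (r₁ + r₂)/2 = 15550 km.
At r₁ the circular-orbit speed is v₁ = √(μ/r₁) = 3.2300 km/s.
Transfer-orbit speed at r₁ (vis-viva equation): v_p = √[μ(2/r₁ − 1/a_t)] = 4.2562 km/s.
First burn Δv₁ = |v_p − v₁| = 1.0262 km/s.
At r₂, v₂ = √(μ/r₂) = 1.25867 km/s.
Transfer-orbit speed at r₂: v_a = √[μ(2/r₂ − 1/a_t)] = 0.646308 km/s.
Second burn Δv₂ = |v₂ − v_a| = 0.61236 km/s.
Δv = Δv₁ + Δv₂ = 1.0262 + 0.61236 = 1.639 km/s.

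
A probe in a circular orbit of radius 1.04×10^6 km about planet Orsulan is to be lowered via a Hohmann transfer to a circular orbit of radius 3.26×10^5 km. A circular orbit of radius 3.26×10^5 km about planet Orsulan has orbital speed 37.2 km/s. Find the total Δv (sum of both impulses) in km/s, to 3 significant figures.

From the circular-orbit relation v² = μ/r at r = 3.26×10^5 km: μ = v²r = (37.2)² × 3.26×10^5 = 4.51132×10^8 km³/s².
The Hohmann ellipse has a_t = (r₁ + r₂)/2 = 6.830×10^5 km.
At r₁ the circular-orbit speed is v₁ = √(μ/r₁) = 20.827 km/s.
Transfer-orbit speed at r₁ (vis-viva equation): v_a = √[μ(2/r₁ − 1/a_t)] = 14.389 km/s.
First burn Δv₁ = |v_a − v₁| = 6.438 km/s.
At r₂, v₂ = √(μ/r₂) = 37.200 km/s.
Transfer-orbit speed at r₂: v_p = √[μ(2/r₂ − 1/a_t)] = 45.904 km/s.
Second burn Δv₂ = |v₂ − v_p| = 8.704 km/s.
Δv = Δv₁ + Δv₂ = 6.438 + 8.704 = 15.14 km/s.

Δv = 15.1 km/s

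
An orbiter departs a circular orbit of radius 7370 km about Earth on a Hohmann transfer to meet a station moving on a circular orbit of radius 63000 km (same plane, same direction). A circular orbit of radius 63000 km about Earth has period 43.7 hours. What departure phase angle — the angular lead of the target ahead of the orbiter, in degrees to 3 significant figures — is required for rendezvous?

From Kepler's third law T² = 4π²r³/μ at r = 63000 km, T = 43.7 hours = 43.7 × 3600 s = 1.5732×10^5 s: μ = 4π²r³/T² = 3.98854×10^5 km³/s².
Semi-major axis of the transfer orbit: a_t = (7370 + 63000)/2 = 35185 km.
Transfer time t = π√(a_t³/μ) = 32830 s.
Target angular speed ω₂ = √(μ/r₂³) = 3.994×10^-5 rad/s.
Angle swept by the target during transfer: ω₂·t = 1.3112 rad = 75.13°.
Arrival is 180° from departure on the ellipse, so φ = 180° − 75.13° = 105°.

φ = 105°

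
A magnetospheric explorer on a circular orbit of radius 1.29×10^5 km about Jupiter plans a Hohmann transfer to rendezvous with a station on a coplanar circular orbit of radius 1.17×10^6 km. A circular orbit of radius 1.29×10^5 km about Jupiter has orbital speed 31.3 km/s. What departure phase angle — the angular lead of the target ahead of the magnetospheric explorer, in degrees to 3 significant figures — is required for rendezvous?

φ = 106°

From the circular-orbit relation v² = μ/r at r = 1.29×10^5 km: μ = v²r = (31.3)² × 1.29×10^5 = 1.26380×10^8 km³/s².
Transfer-ellipse semi-major axis a_t = (r₁ + r₂)/2 = (1.290×10^5 + 1.170×10^6)/2 = 6.495×10^5 km.
The half-period of the transfer ellipse is t = π√(a_t³/μ) = 1.4628×10^5 s.
Target angular speed ω₂ = √(μ/r₂³) = 8.8830×10^-6 rad/s.
Angle swept by the target during transfer: ω₂·t = 1.2994 rad = 74.45°.
Arrival is 180° from departure on the ellipse, so φ = 180° − 74.45° = 106°.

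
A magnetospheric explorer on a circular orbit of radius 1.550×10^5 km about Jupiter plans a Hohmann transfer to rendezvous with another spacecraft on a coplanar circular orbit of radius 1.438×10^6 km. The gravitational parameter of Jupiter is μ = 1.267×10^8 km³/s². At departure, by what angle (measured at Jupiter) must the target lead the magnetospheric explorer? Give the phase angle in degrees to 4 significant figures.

φ = 105.8°

Transfer-ellipse semi-major axis a_t = (r₁ + r₂)/2 = (1.550×10^5 + 1.438×10^6)/2 = 7.965×10^5 km.
The half-period of the transfer ellipse is t = π√(a_t³/μ) = 1.984×10^5 s.
The target's mean motion on its circular orbit is ω₂ = √(μ/r₂³) = 6.528×10^-6 rad/s.
Angle swept by the target during transfer: ω₂·t = 1.295 rad = 74.20°.
Arrival is 180° from departure on the ellipse, so φ = 180° − 74.20° = 105.8°.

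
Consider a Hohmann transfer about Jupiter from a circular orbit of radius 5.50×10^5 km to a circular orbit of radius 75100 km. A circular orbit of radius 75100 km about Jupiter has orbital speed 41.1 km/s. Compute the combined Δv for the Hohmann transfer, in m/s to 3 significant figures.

From the circular-orbit relation v² = μ/r at r = 75100 km: μ = v²r = (41.1)² × 75100 = 1.26860×10^8 km³/s².
Semi-major axis of the transfer orbit: a_t = (5.500×10^5 + 75100)/2 = 3.1255×10^5 km.
At r₁ the circular-orbit speed is v₁ = √(μ/r₁) = 15.1873 km/s.
On the transfer ellipse at r₁, vis-viva equation gives v_a = √[μ(2/r₁ − 1/a_t)] = 7.44459 km/s.
First burn Δv₁ = |v_a − v₁| = 7.743 km/s.
Circular speed at r₂: v₂ = √(μ/r₂) = 41.10 km/s.
Transfer-orbit speed at r₂: v_p = √[μ(2/r₂ − 1/a_t)] = 54.52 km/s.
Second burn Δv₂ = |v₂ − v_p| = 13.42 km/s.
Total Δv = Δv₁ + Δv₂ = 21.16 km/s.

Δv = 21200 m/s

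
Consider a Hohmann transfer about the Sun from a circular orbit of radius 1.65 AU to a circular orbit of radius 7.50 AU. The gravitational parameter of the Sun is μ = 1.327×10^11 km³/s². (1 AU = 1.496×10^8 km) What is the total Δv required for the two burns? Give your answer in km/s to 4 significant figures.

Δv = 10.84 km/s

In km: r₁ = 1.65 × 1.496×10^8 = 2.4684×10^8 km; r₂ = 7.50 × 1.496×10^8 = 1.122×10^9 km.
The Hohmann ellipse has a_t = (r₁ + r₂)/2 = 6.8442×10^8 km.
Circular speed at r₁: v₁ = √(μ/r₁) = √(1.327×10^11/2.4684×10^8) = 23.1861 km/s.
Transfer-orbit speed at r₁ (v² = μ(2/r − 1/a)): v_p = √[μ(2/r₁ − 1/a_t)] = 29.6868 km/s.
First burn Δv₁ = |v_p − v₁| = 6.5007 km/s.
Circular speed at r₂: v₂ = √(μ/r₂) = 10.87524 km/s.
Transfer-orbit speed at r₂: v_a = √[μ(2/r₂ − 1/a_t)] = 6.531087 km/s.
Second burn Δv₂ = |v₂ − v_a| = 4.3442 km/s.
Total Δv = Δv₁ + Δv₂ = 10.84 km/s.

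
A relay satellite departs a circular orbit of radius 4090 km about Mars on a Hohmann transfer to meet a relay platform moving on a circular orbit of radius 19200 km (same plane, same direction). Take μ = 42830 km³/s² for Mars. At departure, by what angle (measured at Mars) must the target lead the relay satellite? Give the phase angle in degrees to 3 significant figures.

φ = 95.0°

Transfer-ellipse semi-major axis a_t = (r₁ + r₂)/2 = (4090 + 19200)/2 = 11645 km.
Transfer time t = π√(a_t³/μ) = 19076 s.
Target angular speed ω₂ = √(μ/r₂³) = 7.7790×10^-5 rad/s.
Angle swept by the target during transfer: ω₂·t = 1.4839 rad = 85.02°.
The relay satellite traverses 180° on the transfer ellipse, so the target must lead by 180° − 85.02° = 95.0°.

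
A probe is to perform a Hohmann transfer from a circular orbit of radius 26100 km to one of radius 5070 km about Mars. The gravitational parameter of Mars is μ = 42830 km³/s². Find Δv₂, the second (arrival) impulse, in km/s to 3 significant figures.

Semi-major axis of the transfer orbit: a_t = (26100 + 5070)/2 = 15585 km.
Circular speed at r = 5070 km: v_c = √(μ/r) = 2.9065 km/s.
Transfer-orbit speed at the same r (vis-viva, a = a_t): v_t = √[μ(2/r − 1/a_t)] = 3.7613 km/s.
Δv₂ = |v_t − v_c| = |3.7613 − 2.9065| = 0.8548 km/s.

Δv₂ = 0.855 km/s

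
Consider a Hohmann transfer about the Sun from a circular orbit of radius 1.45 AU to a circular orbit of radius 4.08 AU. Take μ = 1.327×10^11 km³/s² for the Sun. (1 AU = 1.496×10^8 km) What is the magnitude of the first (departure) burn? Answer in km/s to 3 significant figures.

Δv₁ = 5.31 km/s

In km: r₁ = 1.45 × 1.496×10^8 = 2.1692×10^8 km; r₂ = 4.08 × 1.496×10^8 = 6.10368×10^8 km.
Semi-major axis of the transfer orbit: a_t = (2.1692×10^8 + 6.10368×10^8)/2 = 4.13644×10^8 km.
Circular speed at r = 2.1692×10^8 km: v_c = √(μ/r) = 24.734 km/s.
Vis-viva on the transfer ellipse at r = 2.1692×10^8 km gives v_t = √[μ(2/r − 1/a_t)] = 30.045 km/s.
Δv₁ = |v_t − v_c| = |30.045 − 24.734| = 5.311 km/s.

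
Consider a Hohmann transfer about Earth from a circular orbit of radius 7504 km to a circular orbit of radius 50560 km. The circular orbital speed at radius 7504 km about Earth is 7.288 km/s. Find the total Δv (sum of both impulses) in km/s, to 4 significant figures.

Δv = 3.710 km/s

From the circular-orbit relation v² = μ/r at r = 7504 km: μ = v²r = (7.288)² × 7504 = 3.98575×10^5 km³/s².
Semi-major axis of the transfer orbit: a_t = (7504 + 50560)/2 = 29032 km.
At r₁ the circular-orbit speed is v₁ = √(μ/r₁) = 7.288 km/s.
Transfer-orbit speed at r₁ (v² = μ(2/r − 1/a)): v_p = √[μ(2/r₁ − 1/a_t)] = 9.618 km/s.
First burn Δv₁ = |v_p − v₁| = 2.330 km/s.
Circular speed at r₂: v₂ = √(μ/r₂) = 2.8077 km/s.
Transfer-orbit speed at r₂: v_a = √[μ(2/r₂ − 1/a_t)] = 1.4274 km/s.
Second burn Δv₂ = |v₂ − v_a| = 1.380 km/s.
Total Δv = Δv₁ + Δv₂ = 3.710 km/s.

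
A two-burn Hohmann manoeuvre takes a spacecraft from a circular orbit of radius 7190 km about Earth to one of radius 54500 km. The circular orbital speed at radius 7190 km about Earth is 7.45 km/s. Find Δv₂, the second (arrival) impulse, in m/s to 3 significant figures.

From the circular-orbit relation v² = μ/r at r = 7190 km: μ = v²r = (7.45)² × 7190 = 3.99063×10^5 km³/s².
The Hohmann ellipse has a_t = (r₁ + r₂)/2 = 30845 km.
On the circular orbit at r = 54500 km, v_c = √(μ/r) = 2.706 km/s.
Transfer-orbit speed at the same r (vis-viva, a = a_t): v_t = √[μ(2/r − 1/a_t)] = 1.306 km/s.
Δv₂ = |v_t − v_c| = |1.306 − 2.706| = 1.400 km/s.

Δv₂ = 1400 m/s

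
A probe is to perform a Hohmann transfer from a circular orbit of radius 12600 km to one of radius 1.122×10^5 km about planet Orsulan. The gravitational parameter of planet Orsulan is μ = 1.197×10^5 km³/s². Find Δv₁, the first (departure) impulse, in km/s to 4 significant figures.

Δv₁ = 1.051 km/s

Semi-major axis of the transfer orbit: a_t = (12600 + 1.122×10^5)/2 = 62400 km.
Circular speed at r = 12600 km: v_c = √(μ/r) = 3.082 km/s.
Vis-viva on the transfer ellipse at r = 12600 km gives v_t = √[μ(2/r − 1/a_t)] = 4.133 km/s.
Δv₁ = |v_t − v_c| = |4.133 − 3.082| = 1.051 km/s.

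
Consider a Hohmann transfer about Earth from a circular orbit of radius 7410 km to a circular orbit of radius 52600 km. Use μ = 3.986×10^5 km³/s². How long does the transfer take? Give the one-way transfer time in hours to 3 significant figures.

t = 7.18 hours

Transfer-ellipse semi-major axis a_t = (r₁ + r₂)/2 = (7410 + 52600)/2 = 30005 km.
Half the transfer-orbit period gives t = π√(a_t³/μ) = 25860 s.
Converting: 25860 s ÷ 3600 s/hour = 7.18 hours.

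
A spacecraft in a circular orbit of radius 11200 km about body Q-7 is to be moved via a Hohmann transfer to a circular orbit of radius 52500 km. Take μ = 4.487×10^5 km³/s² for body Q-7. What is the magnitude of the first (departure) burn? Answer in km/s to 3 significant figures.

The Hohmann ellipse has a_t = (r₁ + r₂)/2 = 31850 km.
On the circular orbit at r = 11200 km, v_c = √(μ/r) = 6.329 km/s.
Vis-viva on the transfer ellipse at r = 11200 km gives v_t = √[μ(2/r − 1/a_t)] = 8.126 km/s.
Δv₁ = |v_t − v_c| = |8.126 − 6.329| = 1.797 km/s.

Δv₁ = 1.80 km/s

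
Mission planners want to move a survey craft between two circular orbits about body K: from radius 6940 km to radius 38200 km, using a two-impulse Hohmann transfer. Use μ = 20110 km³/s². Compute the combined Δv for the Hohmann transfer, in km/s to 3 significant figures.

Transfer-ellipse semi-major axis a_t = (r₁ + r₂)/2 = (6940 + 38200)/2 = 22570 km.
At r₁ the circular-orbit speed is v₁ = √(μ/r₁) = 1.7023 km/s.
On the transfer ellipse at r₁, v² = μ(2/r − 1/a) gives v_p = √[μ(2/r₁ − 1/a_t)] = 2.2146 km/s.
First burn Δv₁ = |v_p − v₁| = 0.5123 km/s.
Circular speed at r₂: v₂ = √(μ/r₂) = 0.72556 km/s.
Transfer-orbit speed at r₂: v_a = √[μ(2/r₂ − 1/a_t)] = 0.40234 km/s.
Second burn Δv₂ = |v₂ − v_a| = 0.3232 km/s.
Δv = Δv₁ + Δv₂ = 0.5123 + 0.3232 = 0.8355 km/s.

Δv = 0.836 km/s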